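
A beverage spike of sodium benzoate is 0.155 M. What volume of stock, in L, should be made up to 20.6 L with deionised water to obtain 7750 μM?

7750 μM = 7.75 × 10⁻³ M.
V₁ = C₂V₂/C₁ = 7.75 × 10⁻³ × 20.6 / 0.155 = 1.03 L.

1.03 L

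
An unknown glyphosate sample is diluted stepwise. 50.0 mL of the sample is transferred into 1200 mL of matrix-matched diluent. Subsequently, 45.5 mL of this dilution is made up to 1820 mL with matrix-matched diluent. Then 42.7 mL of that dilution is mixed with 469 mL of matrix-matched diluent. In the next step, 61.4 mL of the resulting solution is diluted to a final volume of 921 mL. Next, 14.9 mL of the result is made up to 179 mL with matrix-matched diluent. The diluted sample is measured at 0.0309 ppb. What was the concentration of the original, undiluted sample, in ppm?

66.7 ppm

Overall dilution factor = 25 × 40 × 11.98 × 15 × 12.01 = 2.16 × 10⁶.
Original = 0.0309 ppb × 2.16 × 10⁶ = 6.67 × 10⁴ ppb = 66.7 ppm.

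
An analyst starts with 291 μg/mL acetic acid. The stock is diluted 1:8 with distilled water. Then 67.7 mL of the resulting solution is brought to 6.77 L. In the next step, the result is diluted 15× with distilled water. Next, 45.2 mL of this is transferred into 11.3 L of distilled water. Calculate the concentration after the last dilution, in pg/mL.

Overall dilution factor = 8 × 100 × 15 × 251 = 3.01 × 10⁶.
291 μg/mL / 3.01 × 10⁶ = 9.66 × 10⁻⁵ μg/mL = 96.6 pg/mL.

96.6 pg/mL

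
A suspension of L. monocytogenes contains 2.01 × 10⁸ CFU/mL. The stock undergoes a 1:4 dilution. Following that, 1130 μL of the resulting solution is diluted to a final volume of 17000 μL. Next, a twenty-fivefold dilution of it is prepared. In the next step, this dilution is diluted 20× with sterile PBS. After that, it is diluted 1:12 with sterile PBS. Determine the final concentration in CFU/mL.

557 CFU/mL

Overall dilution factor = 4 × 15.04 × 25 × 20 × 12 = 3.61 × 10⁵.
2.01 × 10⁸ CFU/mL / 3.61 × 10⁵ = 557 CFU/mL.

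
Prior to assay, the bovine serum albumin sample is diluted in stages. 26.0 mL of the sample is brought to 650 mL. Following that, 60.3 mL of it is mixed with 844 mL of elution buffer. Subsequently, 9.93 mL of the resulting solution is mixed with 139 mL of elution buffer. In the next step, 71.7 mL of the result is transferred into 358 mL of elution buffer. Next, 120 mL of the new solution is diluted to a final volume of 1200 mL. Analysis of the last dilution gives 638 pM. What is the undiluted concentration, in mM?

0.215 mM

Overall dilution factor = 25 × 15.00 × 15.00 × 5.993 × 10 = 3.37 × 10⁵.
Original = 638 pM × 3.37 × 10⁵ = 2.15 × 10⁸ pM = 0.215 mM.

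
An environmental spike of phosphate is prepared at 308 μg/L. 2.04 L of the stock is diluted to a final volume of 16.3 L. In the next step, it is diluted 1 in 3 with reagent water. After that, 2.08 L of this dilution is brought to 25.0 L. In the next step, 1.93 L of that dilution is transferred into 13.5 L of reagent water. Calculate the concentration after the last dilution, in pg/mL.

134 pg/mL

Overall dilution factor = 7.990 × 3 × 12.02 × 7.995 = 2303.
308 μg/L / 2303 = 0.134 μg/L = 134 pg/mL.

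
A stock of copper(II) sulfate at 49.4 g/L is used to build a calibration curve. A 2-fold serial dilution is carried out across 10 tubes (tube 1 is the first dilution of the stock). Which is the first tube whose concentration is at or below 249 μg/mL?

tube 8

Tube n has concentration 49.4 g/L / 2ⁿ.
Need 2ⁿ ≥ 49.4 g/L / 249 μg/mL = 198, so n ≥ 7.63.
First such tube: n = 8.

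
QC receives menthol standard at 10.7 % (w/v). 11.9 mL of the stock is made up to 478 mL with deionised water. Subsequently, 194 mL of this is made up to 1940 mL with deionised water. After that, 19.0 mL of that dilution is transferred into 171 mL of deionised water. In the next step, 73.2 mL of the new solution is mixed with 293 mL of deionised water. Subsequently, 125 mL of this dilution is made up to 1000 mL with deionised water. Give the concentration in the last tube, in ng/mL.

666 ng/mL

Overall dilution factor = 40.17 × 10 × 10 × 5.003 × 8 = 1.61 × 10⁵.
10.7 % (w/v) / 1.61 × 10⁵ = 6.66 × 10⁻⁵ % (w/v) = 666 ng/mL.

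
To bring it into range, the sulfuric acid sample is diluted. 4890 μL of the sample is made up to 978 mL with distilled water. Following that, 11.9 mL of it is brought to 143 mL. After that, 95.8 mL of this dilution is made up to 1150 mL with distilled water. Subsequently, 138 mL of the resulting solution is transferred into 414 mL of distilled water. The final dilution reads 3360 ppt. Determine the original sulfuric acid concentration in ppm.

388 ppm

Overall dilution factor = 200 × 12.02 × 12.00 × 4 = 1.15 × 10⁵.
Original = 3360 ppt × 1.15 × 10⁵ = 3.88 × 10⁸ ppt = 388 ppm.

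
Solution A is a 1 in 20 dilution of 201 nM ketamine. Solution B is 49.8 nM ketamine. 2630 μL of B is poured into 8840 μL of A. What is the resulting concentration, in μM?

0.0192 μM

C_A = 201 nM / 20 = 10.1 nM.
C_mix = (C_A·V_A + C_B·V_B)/(V_A + V_B) = (10.1×8840 + 49.8×2630) / 11470 = 19.2 nM = 0.0192 μM.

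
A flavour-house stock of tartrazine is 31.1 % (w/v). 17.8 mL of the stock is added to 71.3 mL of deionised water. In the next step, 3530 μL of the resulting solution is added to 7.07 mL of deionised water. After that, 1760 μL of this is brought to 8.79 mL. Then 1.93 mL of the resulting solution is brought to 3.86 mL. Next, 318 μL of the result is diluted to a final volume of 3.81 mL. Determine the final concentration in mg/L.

173 mg/L

Overall dilution factor = 5.006 × 3.003 × 4.994 × 2 × 11.98 = 1799.
31.1 % (w/v) / 1799 = 0.0173 % (w/v) = 173 mg/L.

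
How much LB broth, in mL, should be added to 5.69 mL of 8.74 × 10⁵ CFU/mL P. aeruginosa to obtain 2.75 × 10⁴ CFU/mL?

V₂ = C₁V₁/C₂ = 8.74 × 10⁵ × 5.69 / 2.75 × 10⁴ = 181 mL.
Diluent to add = V₂ − V₁ = 181 − 5.69 = 175 mL.

175 mL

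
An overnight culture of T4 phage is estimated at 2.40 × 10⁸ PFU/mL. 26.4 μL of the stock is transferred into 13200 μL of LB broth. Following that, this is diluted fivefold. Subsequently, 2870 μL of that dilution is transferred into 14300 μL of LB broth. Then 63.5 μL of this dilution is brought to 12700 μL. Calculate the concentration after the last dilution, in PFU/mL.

80.1 PFU/mL

Overall dilution factor = 501 × 5 × 5.983 × 200 = 3.00 × 10⁶.
2.40 × 10⁸ PFU/mL / 3.00 × 10⁶ = 80.1 PFU/mL.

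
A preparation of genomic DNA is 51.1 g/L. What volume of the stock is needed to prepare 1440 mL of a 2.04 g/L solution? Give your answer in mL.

57.5 mL

V₁ = C₂V₂/C₁ = 2.04 × 1440 / 51.1 = 57.5 mL.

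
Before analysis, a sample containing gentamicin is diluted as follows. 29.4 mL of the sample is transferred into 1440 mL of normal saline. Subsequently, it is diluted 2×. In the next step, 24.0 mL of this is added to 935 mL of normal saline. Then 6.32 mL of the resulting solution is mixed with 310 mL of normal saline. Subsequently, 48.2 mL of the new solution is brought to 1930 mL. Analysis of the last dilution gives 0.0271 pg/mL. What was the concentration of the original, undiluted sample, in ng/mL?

217 ng/mL

Overall dilution factor = 49.98 × 2 × 39.96 × 50.05 × 40.04 = 8.00 × 10⁶.
Original = 0.0271 pg/mL × 8.00 × 10⁶ = 2.17 × 10⁵ pg/mL = 217 ng/mL.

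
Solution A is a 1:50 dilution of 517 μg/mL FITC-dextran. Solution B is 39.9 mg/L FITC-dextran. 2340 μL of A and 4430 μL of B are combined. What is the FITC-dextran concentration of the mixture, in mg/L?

29.7 mg/L

C_A = 517 μg/mL / 50 = 10.3 μg/mL.
C_B = 39.9 mg/L = 39.9 μg/mL.
C_mix = (C_A·V_A + C_B·V_B)/(V_A + V_B) = (10.3×2340 + 39.9×4430) / 6770 = 29.7 μg/mL = 29.7 mg/L.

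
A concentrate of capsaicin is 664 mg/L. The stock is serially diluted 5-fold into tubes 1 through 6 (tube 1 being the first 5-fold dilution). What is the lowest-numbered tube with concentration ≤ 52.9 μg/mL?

tube 2

Tube n has concentration 664 mg/L / 5ⁿ.
Need 5ⁿ ≥ 664 mg/L / 52.9 μg/mL = 12.6, so n ≥ 1.57.
First such tube: n = 2.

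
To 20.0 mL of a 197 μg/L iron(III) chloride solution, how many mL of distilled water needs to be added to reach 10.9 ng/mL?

341 mL

10.9 ng/mL = 10.9 μg/L.
V₂ = C₁V₁/C₂ = 197 × 20.0 / 10.9 = 361 mL.
Diluent to add = V₂ − V₁ = 361 − 20.0 = 341 mL.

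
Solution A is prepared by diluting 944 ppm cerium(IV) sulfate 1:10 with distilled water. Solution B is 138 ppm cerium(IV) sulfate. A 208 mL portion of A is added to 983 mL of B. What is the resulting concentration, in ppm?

C_A = 944 ppm / 10 = 94.4 ppm.
C_mix = (C_A·V_A + C_B·V_B)/(V_A + V_B) = (94.4×208 + 138×983) / 1191 = 130 ppm.

130 ppm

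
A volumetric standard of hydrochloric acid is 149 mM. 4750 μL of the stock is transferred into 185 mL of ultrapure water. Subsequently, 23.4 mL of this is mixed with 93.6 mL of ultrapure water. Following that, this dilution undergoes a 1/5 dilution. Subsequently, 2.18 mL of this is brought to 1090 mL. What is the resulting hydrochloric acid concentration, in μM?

0.298 μM

Overall dilution factor = 39.95 × 5 × 5 × 500 = 4.99 × 10⁵.
149 mM / 4.99 × 10⁵ = 2.98 × 10⁻⁴ mM = 0.298 μM.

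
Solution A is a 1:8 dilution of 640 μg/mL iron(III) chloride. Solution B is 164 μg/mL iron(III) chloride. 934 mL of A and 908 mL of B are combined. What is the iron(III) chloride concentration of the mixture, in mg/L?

C_A = 640 μg/mL / 8 = 80.0 μg/mL.
C_mix = (C_A·V_A + C_B·V_B)/(V_A + V_B) = (80.0×934 + 164×908) / 1842 = 121 μg/mL = 121 mg/L.

121 mg/L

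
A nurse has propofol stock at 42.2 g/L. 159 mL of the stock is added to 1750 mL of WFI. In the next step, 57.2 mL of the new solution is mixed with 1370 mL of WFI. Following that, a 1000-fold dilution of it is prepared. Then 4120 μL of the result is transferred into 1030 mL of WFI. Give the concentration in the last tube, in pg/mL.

Overall dilution factor = 12.01 × 24.95 × 1000 × 251 = 7.52 × 10⁷.
42.2 g/L / 7.52 × 10⁷ = 5.61 × 10⁻⁷ g/L = 561 pg/mL.

561 pg/mL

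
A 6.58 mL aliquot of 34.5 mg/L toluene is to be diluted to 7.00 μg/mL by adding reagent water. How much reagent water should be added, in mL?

25.9 mL

7.00 μg/mL = 7.00 mg/L.
V₂ = C₁V₁/C₂ = 34.5 × 6.58 / 7.00 = 32.4 mL.
Diluent to add = V₂ − V₁ = 32.4 − 6.58 = 25.9 mL.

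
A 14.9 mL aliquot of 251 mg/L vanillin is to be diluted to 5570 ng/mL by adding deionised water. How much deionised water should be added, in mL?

5570 ng/mL = 5.57 mg/L.
V₂ = C₁V₁/C₂ = 251 × 14.9 / 5.57 = 671 mL.
Diluent to add = V₂ − V₁ = 671 − 14.9 = 657 mL.

657 mL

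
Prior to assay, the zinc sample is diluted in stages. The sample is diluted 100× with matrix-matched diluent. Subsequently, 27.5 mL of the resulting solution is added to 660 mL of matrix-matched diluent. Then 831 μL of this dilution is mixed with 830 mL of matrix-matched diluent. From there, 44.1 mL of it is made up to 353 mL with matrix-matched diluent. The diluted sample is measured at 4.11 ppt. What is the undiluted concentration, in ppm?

Overall dilution factor = 100 × 25 × 999.8 × 8.005 = 2.00 × 10⁷.
Original = 4.11 ppt × 2.00 × 10⁷ = 8.22 × 10⁷ ppt = 82.2 ppm.

82.2 ppm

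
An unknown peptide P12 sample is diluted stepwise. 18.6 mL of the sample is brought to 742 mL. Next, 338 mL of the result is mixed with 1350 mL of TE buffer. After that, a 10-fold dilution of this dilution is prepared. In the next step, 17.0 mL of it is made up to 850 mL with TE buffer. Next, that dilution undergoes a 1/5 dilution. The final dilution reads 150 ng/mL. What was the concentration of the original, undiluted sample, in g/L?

Overall dilution factor = 39.89 × 4.994 × 10 × 50 × 5 = 4.98 × 10⁵.
Original = 150 ng/mL × 4.98 × 10⁵ = 7.47 × 10⁷ ng/mL = 74.7 g/L.

74.7 g/L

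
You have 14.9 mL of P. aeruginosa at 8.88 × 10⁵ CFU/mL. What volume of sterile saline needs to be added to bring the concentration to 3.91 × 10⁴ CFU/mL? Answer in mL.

323 mL

V₂ = C₁V₁/C₂ = 8.88 × 10⁵ × 14.9 / 3.91 × 10⁴ = 338 mL.
Diluent to add = V₂ − V₁ = 338 − 14.9 = 323 mL.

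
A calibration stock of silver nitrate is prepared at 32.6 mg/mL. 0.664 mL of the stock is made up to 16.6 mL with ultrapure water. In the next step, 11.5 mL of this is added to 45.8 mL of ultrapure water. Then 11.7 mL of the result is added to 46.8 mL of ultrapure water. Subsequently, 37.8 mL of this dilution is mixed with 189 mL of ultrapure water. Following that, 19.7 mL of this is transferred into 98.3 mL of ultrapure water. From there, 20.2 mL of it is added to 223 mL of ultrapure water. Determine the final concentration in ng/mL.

121 ng/mL

Overall dilution factor = 25 × 4.983 × 5 × 6 × 5.990 × 12.04 = 2.69 × 10⁵.
32.6 mg/mL / 2.69 × 10⁵ = 1.21 × 10⁻⁴ mg/mL = 121 ng/mL.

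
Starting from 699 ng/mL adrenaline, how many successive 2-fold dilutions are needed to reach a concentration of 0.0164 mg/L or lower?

6

Need 2ⁿ ≥ 42.6, so n ≥ log(42.6)/log(2) = 5.41.
Minimum whole steps: n = 6.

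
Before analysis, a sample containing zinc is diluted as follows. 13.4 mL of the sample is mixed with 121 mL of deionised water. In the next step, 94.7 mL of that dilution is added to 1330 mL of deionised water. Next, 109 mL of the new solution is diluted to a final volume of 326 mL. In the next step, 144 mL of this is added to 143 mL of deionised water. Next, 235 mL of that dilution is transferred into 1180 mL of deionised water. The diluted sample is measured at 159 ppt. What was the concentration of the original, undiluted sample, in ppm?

0.861 ppm

Overall dilution factor = 10.03 × 15.04 × 2.991 × 1.993 × 6.021 = 5416.
Original = 159 ppt × 5416 = 8.61 × 10⁵ ppt = 0.861 ppm.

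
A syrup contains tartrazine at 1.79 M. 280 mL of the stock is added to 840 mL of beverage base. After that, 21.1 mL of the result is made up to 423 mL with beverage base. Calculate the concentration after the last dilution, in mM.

Overall dilution factor = 4 × 20.05 = 80.2.
1.79 M / 80.2 = 0.0223 M = 22.3 mM.

22.3 mM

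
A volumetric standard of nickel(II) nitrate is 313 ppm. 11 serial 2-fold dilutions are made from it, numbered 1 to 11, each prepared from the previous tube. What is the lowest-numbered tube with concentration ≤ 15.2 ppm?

Tube n has concentration 313 ppm / 2ⁿ.
Need 2ⁿ ≥ 313 ppm / 15.2 ppm = 20.6, so n ≥ 4.36.
First such tube: n = 5.

tube 5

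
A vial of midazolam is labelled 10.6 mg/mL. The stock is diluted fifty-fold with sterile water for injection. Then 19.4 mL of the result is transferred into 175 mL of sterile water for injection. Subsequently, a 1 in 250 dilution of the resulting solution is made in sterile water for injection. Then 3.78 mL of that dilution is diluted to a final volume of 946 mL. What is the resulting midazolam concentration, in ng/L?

338 ng/L

Overall dilution factor = 50 × 10.02 × 250 × 250.3 = 3.13 × 10⁷.
10.6 mg/mL / 3.13 × 10⁷ = 3.38 × 10⁻⁷ mg/mL = 338 ng/L.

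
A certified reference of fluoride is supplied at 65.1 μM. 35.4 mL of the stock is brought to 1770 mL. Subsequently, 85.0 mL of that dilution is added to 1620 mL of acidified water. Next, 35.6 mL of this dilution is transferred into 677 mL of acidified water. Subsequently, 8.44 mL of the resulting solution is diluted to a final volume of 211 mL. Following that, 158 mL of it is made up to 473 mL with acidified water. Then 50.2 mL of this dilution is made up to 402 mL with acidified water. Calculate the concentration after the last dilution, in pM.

5.41 pM

Overall dilution factor = 50 × 20.06 × 20.02 × 25 × 2.994 × 8.008 = 1.20 × 10⁷.
65.1 μM / 1.20 × 10⁷ = 5.41 × 10⁻⁶ μM = 5.41 pM.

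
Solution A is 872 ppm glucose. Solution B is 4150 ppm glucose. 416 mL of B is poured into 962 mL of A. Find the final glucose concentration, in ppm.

1860 ppm

C_mix = (C_A·V_A + C_B·V_B)/(V_A + V_B) = (872×962 + 4150×416) / 1378 = 1862 ppm.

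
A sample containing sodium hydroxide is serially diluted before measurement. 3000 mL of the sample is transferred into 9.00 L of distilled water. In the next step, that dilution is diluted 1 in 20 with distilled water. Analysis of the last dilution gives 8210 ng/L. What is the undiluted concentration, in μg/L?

657 μg/L

Overall dilution factor = 4 × 20 = 80.0.
Original = 8210 ng/L × 80.0 = 6.57 × 10⁵ ng/L = 657 μg/L.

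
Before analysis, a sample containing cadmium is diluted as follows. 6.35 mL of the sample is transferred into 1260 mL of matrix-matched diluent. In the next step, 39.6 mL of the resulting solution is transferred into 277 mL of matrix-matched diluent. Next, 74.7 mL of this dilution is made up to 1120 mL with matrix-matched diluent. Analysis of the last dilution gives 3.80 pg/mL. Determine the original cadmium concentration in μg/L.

Overall dilution factor = 199.4 × 7.995 × 14.99 = 2.39 × 10⁴.
Original = 3.80 pg/mL × 2.39 × 10⁴ = 9.08 × 10⁴ pg/mL = 90.8 μg/L.

90.8 μg/L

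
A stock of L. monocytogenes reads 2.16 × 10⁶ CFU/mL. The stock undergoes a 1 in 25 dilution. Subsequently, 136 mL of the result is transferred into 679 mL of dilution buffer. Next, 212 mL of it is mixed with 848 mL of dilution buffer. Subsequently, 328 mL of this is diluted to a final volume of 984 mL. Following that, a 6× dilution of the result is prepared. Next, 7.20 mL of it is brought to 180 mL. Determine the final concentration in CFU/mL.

Overall dilution factor = 25 × 5.993 × 5 × 3 × 6 × 25 = 3.37 × 10⁵.
2.16 × 10⁶ CFU/mL / 3.37 × 10⁵ = 6.41 CFU/mL.

6.41 CFU/mL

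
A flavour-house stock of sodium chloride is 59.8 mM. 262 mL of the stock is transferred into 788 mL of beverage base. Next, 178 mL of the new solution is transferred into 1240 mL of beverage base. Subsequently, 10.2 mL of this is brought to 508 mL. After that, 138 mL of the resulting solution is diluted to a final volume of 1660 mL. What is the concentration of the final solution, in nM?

3130 nM

Overall dilution factor = 4.008 × 7.966 × 49.80 × 12.03 = 1.91 × 10⁴.
59.8 mM / 1.91 × 10⁴ = 3.13 × 10⁻³ mM = 3130 nM.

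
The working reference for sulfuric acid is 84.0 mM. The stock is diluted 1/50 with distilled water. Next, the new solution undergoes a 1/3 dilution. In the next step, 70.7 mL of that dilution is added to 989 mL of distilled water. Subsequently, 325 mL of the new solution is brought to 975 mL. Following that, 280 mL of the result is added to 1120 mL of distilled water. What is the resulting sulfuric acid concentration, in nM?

2490 nM

Overall dilution factor = 50 × 3 × 14.99 × 3 × 5 = 3.37 × 10⁴.
84.0 mM / 3.37 × 10⁴ = 2.49 × 10⁻³ mM = 2490 nM.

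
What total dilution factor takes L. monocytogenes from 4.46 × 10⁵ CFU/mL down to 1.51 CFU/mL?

2.95 × 10⁵

Factor = C₀/C_target = 4.46 × 10⁵ CFU/mL / 1.51 CFU/mL = 2.95 × 10⁵.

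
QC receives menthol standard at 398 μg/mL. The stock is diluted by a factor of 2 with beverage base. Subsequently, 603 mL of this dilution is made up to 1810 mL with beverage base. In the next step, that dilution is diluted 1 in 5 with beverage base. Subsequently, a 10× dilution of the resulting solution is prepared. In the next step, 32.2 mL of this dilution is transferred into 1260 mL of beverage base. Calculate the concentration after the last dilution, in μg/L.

33.0 μg/L

Overall dilution factor = 2 × 3.002 × 5 × 10 × 40.13 = 1.20 × 10⁴.
398 μg/mL / 1.20 × 10⁴ = 0.0330 μg/mL = 33.0 μg/L.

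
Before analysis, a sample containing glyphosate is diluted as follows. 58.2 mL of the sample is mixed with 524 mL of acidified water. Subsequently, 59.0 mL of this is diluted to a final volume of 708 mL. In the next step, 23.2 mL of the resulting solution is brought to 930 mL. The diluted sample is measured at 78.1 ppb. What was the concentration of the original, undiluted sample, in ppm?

Overall dilution factor = 10.00 × 12 × 40.09 = 4812.
Original = 78.1 ppb × 4812 = 3.76 × 10⁵ ppb = 376 ppm.

376 ppm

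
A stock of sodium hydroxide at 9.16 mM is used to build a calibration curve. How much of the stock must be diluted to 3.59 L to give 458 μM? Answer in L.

0.179 L

458 μM = 0.458 mM.
V₁ = C₂V₂/C₁ = 0.458 × 3.59 / 9.16 = 0.179 L.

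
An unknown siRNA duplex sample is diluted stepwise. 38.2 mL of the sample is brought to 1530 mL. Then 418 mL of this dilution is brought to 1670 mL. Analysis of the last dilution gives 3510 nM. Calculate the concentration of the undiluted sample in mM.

Overall dilution factor = 40.05 × 3.995 = 160.
Original = 3510 nM × 160 = 5.62 × 10⁵ nM = 0.562 mM.

0.562 mM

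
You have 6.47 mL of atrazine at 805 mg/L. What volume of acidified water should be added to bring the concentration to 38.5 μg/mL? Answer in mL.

129 mL

38.5 μg/mL = 38.5 mg/L.
V₂ = C₁V₁/C₂ = 805 × 6.47 / 38.5 = 135 mL.
Diluent to add = V₂ − V₁ = 135 − 6.47 = 129 mL.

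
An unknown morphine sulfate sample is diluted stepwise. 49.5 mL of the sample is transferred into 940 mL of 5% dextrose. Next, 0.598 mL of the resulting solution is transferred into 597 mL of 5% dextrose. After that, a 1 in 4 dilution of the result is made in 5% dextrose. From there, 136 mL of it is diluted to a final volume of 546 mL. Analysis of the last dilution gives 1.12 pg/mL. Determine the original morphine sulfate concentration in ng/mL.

359 ng/mL

Overall dilution factor = 19.99 × 999.3 × 4 × 4.015 = 3.21 × 10⁵.
Original = 1.12 pg/mL × 3.21 × 10⁵ = 3.59 × 10⁵ pg/mL = 359 ng/mL.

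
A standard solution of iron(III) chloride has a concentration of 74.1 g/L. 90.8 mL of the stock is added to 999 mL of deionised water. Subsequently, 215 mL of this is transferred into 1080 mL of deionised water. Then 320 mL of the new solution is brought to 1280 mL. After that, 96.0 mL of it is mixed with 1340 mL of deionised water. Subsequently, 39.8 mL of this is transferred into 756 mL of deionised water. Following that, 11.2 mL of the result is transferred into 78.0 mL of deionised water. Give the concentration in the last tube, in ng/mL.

108 ng/mL

Overall dilution factor = 12.00 × 6.023 × 4 × 14.96 × 19.99 × 7.964 = 6.89 × 10⁵.
74.1 g/L / 6.89 × 10⁵ = 1.08 × 10⁻⁴ g/L = 108 ng/mL.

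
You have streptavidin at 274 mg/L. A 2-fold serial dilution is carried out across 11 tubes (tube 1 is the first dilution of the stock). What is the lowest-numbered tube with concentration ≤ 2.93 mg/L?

Tube n has concentration 274 mg/L / 2ⁿ.
Need 2ⁿ ≥ 274 mg/L / 2.93 mg/L = 93.5, so n ≥ 6.55.
First such tube: n = 7.

tube 7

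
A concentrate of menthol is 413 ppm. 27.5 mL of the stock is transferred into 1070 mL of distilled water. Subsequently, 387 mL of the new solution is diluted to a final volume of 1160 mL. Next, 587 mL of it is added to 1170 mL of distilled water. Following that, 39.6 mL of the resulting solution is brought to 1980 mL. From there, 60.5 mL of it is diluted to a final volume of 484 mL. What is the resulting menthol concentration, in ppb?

Overall dilution factor = 39.91 × 2.997 × 2.993 × 50 × 8 = 1.43 × 10⁵.
413 ppm / 1.43 × 10⁵ = 2.88 × 10⁻³ ppm = 2.88 ppb.

2.88 ppb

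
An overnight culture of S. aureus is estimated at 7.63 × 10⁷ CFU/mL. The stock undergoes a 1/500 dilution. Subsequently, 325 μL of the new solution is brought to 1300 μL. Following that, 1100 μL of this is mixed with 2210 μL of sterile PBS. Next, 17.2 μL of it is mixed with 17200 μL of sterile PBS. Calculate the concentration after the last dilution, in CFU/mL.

Overall dilution factor = 500 × 4 × 3.009 × 1001 = 6.02 × 10⁶.
7.63 × 10⁷ CFU/mL / 6.02 × 10⁶ = 12.7 CFU/mL.

12.7 CFU/mL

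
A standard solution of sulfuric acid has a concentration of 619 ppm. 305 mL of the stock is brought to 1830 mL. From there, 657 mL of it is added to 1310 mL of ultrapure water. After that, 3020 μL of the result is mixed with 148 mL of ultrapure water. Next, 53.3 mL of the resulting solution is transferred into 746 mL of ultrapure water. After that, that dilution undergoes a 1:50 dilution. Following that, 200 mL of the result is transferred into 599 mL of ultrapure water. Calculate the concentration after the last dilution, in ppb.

0.230 ppb

Overall dilution factor = 6 × 2.994 × 50.01 × 15.00 × 50 × 3.995 = 2.69 × 10⁶.
619 ppm / 2.69 × 10⁶ = 2.30 × 10⁻⁴ ppm = 0.230 ppb.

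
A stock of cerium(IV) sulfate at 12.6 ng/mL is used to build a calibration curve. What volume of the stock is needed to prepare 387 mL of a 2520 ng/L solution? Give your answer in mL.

2520 ng/L = 2.52 ng/mL.
V₁ = C₂V₂/C₁ = 2.52 × 387 / 12.6 = 77.4 mL.

77.4 mL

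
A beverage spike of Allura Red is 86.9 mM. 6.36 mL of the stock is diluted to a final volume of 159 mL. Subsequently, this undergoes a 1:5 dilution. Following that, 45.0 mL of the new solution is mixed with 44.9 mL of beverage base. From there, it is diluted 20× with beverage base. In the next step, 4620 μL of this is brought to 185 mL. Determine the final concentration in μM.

0.435 μM

Overall dilution factor = 25 × 5 × 1.998 × 20 × 40.04 = 2.00 × 10⁵.
86.9 mM / 2.00 × 10⁵ = 4.35 × 10⁻⁴ mM = 0.435 μM.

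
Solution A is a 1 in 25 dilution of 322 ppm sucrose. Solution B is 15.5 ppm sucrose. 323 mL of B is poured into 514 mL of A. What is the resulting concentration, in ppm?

C_A = 322 ppm / 25 = 12.9 ppm.
C_mix = (C_A·V_A + C_B·V_B)/(V_A + V_B) = (12.9×514 + 15.5×323) / 837.0 = 13.9 ppm.

13.9 ppm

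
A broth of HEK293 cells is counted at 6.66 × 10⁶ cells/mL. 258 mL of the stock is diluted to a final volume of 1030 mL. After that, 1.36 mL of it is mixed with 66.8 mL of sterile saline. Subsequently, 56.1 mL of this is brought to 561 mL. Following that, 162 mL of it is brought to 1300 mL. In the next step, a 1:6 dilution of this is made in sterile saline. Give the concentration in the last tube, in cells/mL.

Overall dilution factor = 3.992 × 50.12 × 10 × 8.025 × 6 = 9.63 × 10⁴.
6.66 × 10⁶ cells/mL / 9.63 × 10⁴ = 69.1 cells/mL.

69.1 cells/mL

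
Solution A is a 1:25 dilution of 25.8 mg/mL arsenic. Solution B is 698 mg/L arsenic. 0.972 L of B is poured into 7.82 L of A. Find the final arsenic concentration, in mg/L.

C_A = 25.8 mg/mL / 25 = 1.03 mg/mL.
C_B = 698 mg/L = 0.698 mg/mL.
C_mix = (C_A·V_A + C_B·V_B)/(V_A + V_B) = (1.03×7.82 + 0.698×0.972) / 8.792 = 0.995 mg/mL = 995 mg/L.

995 mg/L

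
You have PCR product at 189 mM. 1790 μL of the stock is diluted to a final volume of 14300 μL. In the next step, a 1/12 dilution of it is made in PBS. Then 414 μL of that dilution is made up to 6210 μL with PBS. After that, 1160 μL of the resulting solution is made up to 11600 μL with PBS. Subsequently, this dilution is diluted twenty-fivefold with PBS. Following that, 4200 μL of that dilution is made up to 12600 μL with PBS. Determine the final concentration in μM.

Overall dilution factor = 7.989 × 12 × 15 × 10 × 25 × 3 = 1.08 × 10⁶.
189 mM / 1.08 × 10⁶ = 1.75 × 10⁻⁴ mM = 0.175 μM.

0.175 μM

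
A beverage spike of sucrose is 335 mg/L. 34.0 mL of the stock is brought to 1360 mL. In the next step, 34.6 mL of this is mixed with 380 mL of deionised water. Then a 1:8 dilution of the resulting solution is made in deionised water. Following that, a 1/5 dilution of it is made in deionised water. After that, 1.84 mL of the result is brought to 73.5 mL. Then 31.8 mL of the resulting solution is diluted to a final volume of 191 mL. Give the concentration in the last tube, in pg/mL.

Overall dilution factor = 40 × 11.98 × 8 × 5 × 39.95 × 6.006 = 4.60 × 10⁶.
335 mg/L / 4.60 × 10⁶ = 7.28 × 10⁻⁵ mg/L = 72.8 pg/mL.

72.8 pg/mL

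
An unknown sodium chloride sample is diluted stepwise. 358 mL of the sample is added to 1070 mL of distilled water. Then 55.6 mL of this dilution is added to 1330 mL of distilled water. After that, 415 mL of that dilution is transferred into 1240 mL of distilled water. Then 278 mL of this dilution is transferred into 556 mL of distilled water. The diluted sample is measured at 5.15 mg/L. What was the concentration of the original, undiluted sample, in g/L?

Overall dilution factor = 3.989 × 24.92 × 3.988 × 3 = 1189.
Original = 5.15 mg/L × 1189 = 6125 mg/L = 6.12 g/L.

6.12 g/L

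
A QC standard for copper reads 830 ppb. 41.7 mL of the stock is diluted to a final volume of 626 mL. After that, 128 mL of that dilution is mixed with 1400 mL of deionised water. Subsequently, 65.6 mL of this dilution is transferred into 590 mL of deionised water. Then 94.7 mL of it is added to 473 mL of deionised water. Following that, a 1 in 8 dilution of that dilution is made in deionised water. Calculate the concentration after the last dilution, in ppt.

Overall dilution factor = 15.01 × 11.94 × 9.994 × 5.995 × 8 = 8.59 × 10⁴.
830 ppb / 8.59 × 10⁴ = 9.66 × 10⁻³ ppb = 9.66 ppt.

9.66 ppt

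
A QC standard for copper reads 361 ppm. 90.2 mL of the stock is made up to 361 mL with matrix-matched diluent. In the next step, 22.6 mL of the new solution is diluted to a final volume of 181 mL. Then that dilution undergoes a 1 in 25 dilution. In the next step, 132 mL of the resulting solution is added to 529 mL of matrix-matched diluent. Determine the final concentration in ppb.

90.0 ppb

Overall dilution factor = 4.002 × 8.009 × 25 × 5.008 = 4013.
361 ppm / 4013 = 0.0900 ppm = 90.0 ppb.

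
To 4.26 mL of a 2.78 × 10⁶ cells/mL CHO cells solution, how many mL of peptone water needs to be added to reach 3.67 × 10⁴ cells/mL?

V₂ = C₁V₁/C₂ = 2.78 × 10⁶ × 4.26 / 3.67 × 10⁴ = 323 mL.
Diluent to add = V₂ − V₁ = 323 − 4.26 = 318 mL.

318 mL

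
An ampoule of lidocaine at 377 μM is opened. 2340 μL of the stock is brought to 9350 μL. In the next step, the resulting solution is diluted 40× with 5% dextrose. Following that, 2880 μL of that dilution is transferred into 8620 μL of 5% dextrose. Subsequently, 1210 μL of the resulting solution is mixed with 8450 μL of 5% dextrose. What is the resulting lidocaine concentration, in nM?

74.0 nM

Overall dilution factor = 3.996 × 40 × 3.993 × 7.983 = 5095.
377 μM / 5095 = 0.0740 μM = 74.0 nM.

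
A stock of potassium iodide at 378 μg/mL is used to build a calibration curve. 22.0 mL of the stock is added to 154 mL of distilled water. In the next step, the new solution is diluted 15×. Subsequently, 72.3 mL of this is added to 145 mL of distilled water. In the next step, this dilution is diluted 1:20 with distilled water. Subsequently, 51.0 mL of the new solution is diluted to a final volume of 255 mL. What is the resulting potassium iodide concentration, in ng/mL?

10.5 ng/mL

Overall dilution factor = 8 × 15 × 3.006 × 20 × 5 = 3.61 × 10⁴.
378 μg/mL / 3.61 × 10⁴ = 0.0105 μg/mL = 10.5 ng/mL.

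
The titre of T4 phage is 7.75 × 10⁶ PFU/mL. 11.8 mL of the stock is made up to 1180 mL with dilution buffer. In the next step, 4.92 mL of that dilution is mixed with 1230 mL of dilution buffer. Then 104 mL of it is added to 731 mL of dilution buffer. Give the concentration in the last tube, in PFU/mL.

38.5 PFU/mL

Overall dilution factor = 100 × 251 × 8.029 = 2.02 × 10⁵.
7.75 × 10⁶ PFU/mL / 2.02 × 10⁵ = 38.5 PFU/mL.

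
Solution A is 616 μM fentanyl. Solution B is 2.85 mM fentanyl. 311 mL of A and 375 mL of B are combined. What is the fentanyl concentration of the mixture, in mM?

1.84 mM

C_B = 2.85 mM = 2850 μM.
C_mix = (C_A·V_A + C_B·V_B)/(V_A + V_B) = (616×311 + 2850×375) / 686.0 = 1837 μM = 1.84 mM.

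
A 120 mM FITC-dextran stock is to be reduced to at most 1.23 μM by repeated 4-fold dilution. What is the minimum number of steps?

9

Need 4ⁿ ≥ 9.76 × 10⁴, so n ≥ log(9.76 × 10⁴)/log(4) = 8.29.
Minimum whole steps: n = 9.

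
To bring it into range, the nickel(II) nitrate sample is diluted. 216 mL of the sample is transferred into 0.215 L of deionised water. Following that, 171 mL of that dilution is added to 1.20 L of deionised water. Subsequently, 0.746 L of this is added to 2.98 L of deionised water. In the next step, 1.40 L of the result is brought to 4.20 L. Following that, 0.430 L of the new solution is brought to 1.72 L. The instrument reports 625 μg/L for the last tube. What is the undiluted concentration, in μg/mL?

Overall dilution factor = 1.995 × 8.018 × 4.995 × 3 × 4 = 959.
Original = 625 μg/L × 959 = 5.99 × 10⁵ μg/L = 599 μg/mL.

599 μg/mL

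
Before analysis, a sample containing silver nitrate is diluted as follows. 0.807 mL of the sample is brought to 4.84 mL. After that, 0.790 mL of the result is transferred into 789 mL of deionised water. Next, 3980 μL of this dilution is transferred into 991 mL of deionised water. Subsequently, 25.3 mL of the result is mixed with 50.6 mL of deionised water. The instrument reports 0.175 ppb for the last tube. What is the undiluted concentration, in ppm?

Overall dilution factor = 5.998 × 999.7 × 250.0 × 3 = 4.50 × 10⁶.
Original = 0.175 ppb × 4.50 × 10⁶ = 7.87 × 10⁵ ppb = 787 ppm.

787 ppm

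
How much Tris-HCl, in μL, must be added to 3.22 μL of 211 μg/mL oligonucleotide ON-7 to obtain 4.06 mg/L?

164 μL

4.06 mg/L = 4.06 μg/mL.
V₂ = C₁V₁/C₂ = 211 × 3.22 / 4.06 = 167 μL.
Diluent to add = V₂ − V₁ = 167 − 3.22 = 164 μL.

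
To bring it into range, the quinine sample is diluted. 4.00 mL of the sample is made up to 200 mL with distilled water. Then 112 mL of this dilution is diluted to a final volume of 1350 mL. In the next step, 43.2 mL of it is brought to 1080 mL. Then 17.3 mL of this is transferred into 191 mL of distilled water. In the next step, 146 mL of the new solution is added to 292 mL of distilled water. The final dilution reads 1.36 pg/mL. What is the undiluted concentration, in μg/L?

Overall dilution factor = 50 × 12.05 × 25 × 12.04 × 3 = 5.44 × 10⁵.
Original = 1.36 pg/mL × 5.44 × 10⁵ = 7.40 × 10⁵ pg/mL = 740 μg/L.

740 μg/L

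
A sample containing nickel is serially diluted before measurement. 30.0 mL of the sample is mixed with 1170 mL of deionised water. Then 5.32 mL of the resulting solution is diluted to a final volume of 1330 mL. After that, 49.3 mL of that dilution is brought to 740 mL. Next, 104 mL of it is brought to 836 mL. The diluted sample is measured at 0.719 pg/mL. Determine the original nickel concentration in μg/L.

Overall dilution factor = 40 × 250 × 15.01 × 8.038 = 1.21 × 10⁶.
Original = 0.719 pg/mL × 1.21 × 10⁶ = 8.68 × 10⁵ pg/mL = 868 μg/L.

868 μg/L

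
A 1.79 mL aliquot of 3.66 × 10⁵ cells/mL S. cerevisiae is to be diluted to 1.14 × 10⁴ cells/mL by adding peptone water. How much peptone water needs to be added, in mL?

V₂ = C₁V₁/C₂ = 3.66 × 10⁵ × 1.79 / 1.14 × 10⁴ = 57.5 mL.
Diluent to add = V₂ − V₁ = 57.5 − 1.79 = 55.7 mL.

55.7 mL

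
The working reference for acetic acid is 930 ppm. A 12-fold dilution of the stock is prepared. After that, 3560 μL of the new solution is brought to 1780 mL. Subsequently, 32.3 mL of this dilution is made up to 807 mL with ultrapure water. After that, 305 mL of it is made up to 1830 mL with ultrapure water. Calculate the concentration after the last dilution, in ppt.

Overall dilution factor = 12 × 500 × 24.98 × 6 = 8.99 × 10⁵.
930 ppm / 8.99 × 10⁵ = 1.03 × 10⁻³ ppm = 1030 ppt.

1030 ppt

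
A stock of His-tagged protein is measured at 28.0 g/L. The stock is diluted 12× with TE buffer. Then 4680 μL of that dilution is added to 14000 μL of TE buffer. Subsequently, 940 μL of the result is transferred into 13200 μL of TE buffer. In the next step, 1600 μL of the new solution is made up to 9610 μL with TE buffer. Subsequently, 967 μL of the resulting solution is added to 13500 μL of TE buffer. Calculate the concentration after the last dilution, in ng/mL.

432 ng/mL

Overall dilution factor = 12 × 3.991 × 15.04 × 6.006 × 14.96 = 6.47 × 10⁴.
28.0 g/L / 6.47 × 10⁴ = 4.32 × 10⁻⁴ g/L = 432 ng/mL.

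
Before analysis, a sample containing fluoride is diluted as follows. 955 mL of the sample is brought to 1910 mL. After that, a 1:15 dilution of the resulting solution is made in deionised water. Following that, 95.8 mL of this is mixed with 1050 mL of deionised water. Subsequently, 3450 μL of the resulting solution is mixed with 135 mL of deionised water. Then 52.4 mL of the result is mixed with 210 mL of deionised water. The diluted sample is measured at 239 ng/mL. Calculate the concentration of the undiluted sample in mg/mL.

Overall dilution factor = 2 × 15 × 11.96 × 40.13 × 5.008 = 7.21 × 10⁴.
Original = 239 ng/mL × 7.21 × 10⁴ = 1.72 × 10⁷ ng/mL = 17.2 mg/mL.

17.2 mg/mL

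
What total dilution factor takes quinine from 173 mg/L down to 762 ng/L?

Factor = C₀/C_target = 173 mg/L / 762 ng/L = 2.27 × 10⁵.

2.27 × 10⁵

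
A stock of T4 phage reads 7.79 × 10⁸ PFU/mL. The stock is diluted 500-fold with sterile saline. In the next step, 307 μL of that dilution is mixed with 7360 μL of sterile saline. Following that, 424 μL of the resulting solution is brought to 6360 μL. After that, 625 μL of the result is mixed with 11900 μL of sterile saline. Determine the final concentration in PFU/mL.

208 PFU/mL

Overall dilution factor = 500 × 24.97 × 15 × 20.04 = 3.75 × 10⁶.
7.79 × 10⁸ PFU/mL / 3.75 × 10⁶ = 208 PFU/mL.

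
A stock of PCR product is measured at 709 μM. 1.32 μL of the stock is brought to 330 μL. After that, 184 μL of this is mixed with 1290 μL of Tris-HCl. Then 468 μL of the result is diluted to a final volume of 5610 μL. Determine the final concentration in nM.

29.5 nM

Overall dilution factor = 250 × 8.011 × 11.99 = 2.40 × 10⁴.
709 μM / 2.40 × 10⁴ = 0.0295 μM = 29.5 nM.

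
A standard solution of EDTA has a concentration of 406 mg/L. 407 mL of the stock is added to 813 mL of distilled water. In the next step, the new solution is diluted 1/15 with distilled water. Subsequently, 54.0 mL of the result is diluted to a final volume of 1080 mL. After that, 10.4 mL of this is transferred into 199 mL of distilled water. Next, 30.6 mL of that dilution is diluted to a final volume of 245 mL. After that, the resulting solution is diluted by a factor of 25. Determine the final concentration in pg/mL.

112 pg/mL

Overall dilution factor = 2.998 × 15 × 20 × 20.13 × 8.007 × 25 = 3.62 × 10⁶.
406 mg/L / 3.62 × 10⁶ = 1.12 × 10⁻⁴ mg/L = 112 pg/mL.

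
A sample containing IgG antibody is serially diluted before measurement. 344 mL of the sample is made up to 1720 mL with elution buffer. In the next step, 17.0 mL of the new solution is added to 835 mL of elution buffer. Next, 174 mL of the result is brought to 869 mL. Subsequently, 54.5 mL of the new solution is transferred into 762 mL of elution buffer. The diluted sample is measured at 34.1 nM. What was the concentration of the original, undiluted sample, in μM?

639 μM

Overall dilution factor = 5 × 50.12 × 4.994 × 14.98 = 1.87 × 10⁴.
Original = 34.1 nM × 1.87 × 10⁴ = 6.39 × 10⁵ nM = 639 μM.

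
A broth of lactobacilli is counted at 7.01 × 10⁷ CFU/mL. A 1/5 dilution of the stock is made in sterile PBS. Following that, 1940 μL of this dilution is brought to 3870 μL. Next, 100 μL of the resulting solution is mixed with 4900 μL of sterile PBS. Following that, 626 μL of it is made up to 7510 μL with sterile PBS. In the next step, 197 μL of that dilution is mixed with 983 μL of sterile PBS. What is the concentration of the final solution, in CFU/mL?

1960 CFU/mL

Overall dilution factor = 5 × 1.995 × 50 × 12.00 × 5.990 = 3.58 × 10⁴.
7.01 × 10⁷ CFU/mL / 3.58 × 10⁴ = 1960 CFU/mL.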